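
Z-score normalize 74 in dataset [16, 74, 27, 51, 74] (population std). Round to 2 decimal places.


Mean = (16 + 74 + 27 + 51 + 74) / 5 = 48.4
Variance = sum((x_i - mean)^2) / n = 565.04
Std = sqrt(565.04) = 23.7706
Z = (x - mean) / std
= (74 - 48.4) / 23.7706
= 25.6 / 23.7706
= 1.08

1.08


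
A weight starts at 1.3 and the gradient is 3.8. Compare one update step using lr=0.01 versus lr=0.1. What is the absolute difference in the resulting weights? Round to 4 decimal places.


With lr=0.01: w_new = 1.3 - 0.01 * 3.8 = 1.262
With lr=0.1: w_new = 1.3 - 0.1 * 3.8 = 0.92
Absolute difference = |1.262 - 0.92|
= 0.3420

0.3420


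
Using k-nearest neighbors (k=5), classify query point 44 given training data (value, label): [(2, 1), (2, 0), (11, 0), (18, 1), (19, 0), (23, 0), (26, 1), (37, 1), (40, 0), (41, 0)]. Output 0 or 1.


Distances from query 44:
Point 41 (class 0): distance = 3
Point 40 (class 0): distance = 4
Point 37 (class 1): distance = 7
Point 26 (class 1): distance = 18
Point 23 (class 0): distance = 21
K=5 nearest neighbors: classes = [0, 0, 1, 1, 0]
Votes for class 1: 2 / 5
Majority vote => class 0

0


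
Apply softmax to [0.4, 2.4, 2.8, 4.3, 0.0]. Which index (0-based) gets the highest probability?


Softmax is a monotonic transformation, so it preserves the argmax.
We need to find the index of the maximum logit.
Index 0: 0.4
Index 1: 2.4
Index 2: 2.8
Index 3: 4.3
Index 4: 0.0
Maximum logit = 4.3 at index 3

3


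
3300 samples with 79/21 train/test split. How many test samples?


Train samples = 3300 * 79% = 2607
Test samples = 3300 - 2607
= 693

693


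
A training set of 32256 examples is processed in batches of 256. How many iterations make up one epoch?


Iterations per epoch = dataset_size / batch_size
= 32256 / 256
= 126

126


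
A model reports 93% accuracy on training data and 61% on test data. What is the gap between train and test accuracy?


Gap = train_accuracy - test_accuracy
= 93 - 61
= 32%
This large gap strongly indicates overfitting.

32


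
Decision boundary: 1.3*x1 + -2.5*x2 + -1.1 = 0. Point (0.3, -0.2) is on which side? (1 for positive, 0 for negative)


Compute 1.3 * 0.3 + -2.5 * -0.2 + -1.1
= 0.39 + 0.5 + -1.1
= -0.21
Since -0.21 < 0, the point is on the negative side.

0


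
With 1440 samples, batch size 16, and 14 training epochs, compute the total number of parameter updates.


Iterations per epoch = 1440 / 16 = 90
Total updates = iterations_per_epoch * epochs
= 90 * 14
= 1260

1260


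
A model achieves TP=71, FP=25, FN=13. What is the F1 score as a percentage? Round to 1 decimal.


Precision = TP / (TP + FP) = 71 / 96 = 0.7396
Recall = TP / (TP + FN) = 71 / 84 = 0.8452
F1 = 2 * P * R / (P + R)
= 2 * 0.7396 * 0.8452 / (0.7396 + 0.8452)
= 1.2502 / 1.5848
= 0.7889
As percentage: 78.9%

78.9


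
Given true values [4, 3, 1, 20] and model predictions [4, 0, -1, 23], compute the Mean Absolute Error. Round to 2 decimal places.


Absolute errors: [0, 3, 2, 3]
Sum of absolute errors = 8
MAE = 8 / 4 = 2.00

2.00


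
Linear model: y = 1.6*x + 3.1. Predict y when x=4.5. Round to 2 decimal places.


y = 1.6 * 4.5 + (3.1)
= 7.2 + (3.1)
= 10.30

10.30


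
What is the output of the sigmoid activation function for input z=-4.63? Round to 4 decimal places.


sigmoid(z) = 1 / (1 + exp(-z))
exp(-(-4.63)) = exp(4.63) = 102.5141
1 + 102.5141 = 103.5141
1 / 103.5141 = 0.0097

0.0097


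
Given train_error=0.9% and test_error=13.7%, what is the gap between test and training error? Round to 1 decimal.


Generalization gap = test_error - train_error
= 13.7 - 0.9
= 12.8%
A large gap suggests overfitting.

12.8


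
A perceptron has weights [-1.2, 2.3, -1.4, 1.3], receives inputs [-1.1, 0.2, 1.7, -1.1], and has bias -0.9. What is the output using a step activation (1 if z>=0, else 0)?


z = w . x + b
= -1.2*-1.1 + 2.3*0.2 + -1.4*1.7 + 1.3*-1.1 + -0.9
= 1.32 + 0.46 + -2.38 + -1.43 + -0.9
= -2.03 + -0.9
= -2.93
Since z = -2.93 < 0, output = 0

0


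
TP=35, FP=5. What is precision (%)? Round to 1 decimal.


Precision = TP / (TP + FP) * 100
= 35 / (35 + 5)
= 35 / 40
= 0.875
= 87.5%

87.5


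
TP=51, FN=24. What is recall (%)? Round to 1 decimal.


Recall = TP / (TP + FN) * 100
= 51 / (51 + 24)
= 51 / 75
= 0.68
= 68.0%

68.0


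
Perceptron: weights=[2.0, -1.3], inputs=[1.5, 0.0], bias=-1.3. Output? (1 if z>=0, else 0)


z = w . x + b
= 2.0*1.5 + -1.3*0.0 + -1.3
= 3.0 + -0.0 + -1.3
= 3.0 + -1.3
= 1.7
Since z = 1.7 >= 0, output = 1

1


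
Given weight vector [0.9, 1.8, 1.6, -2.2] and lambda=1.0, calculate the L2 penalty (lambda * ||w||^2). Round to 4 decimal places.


Squaring each weight:
0.9^2 = 0.81
1.8^2 = 3.24
1.6^2 = 2.56
(-2.2)^2 = 4.84
Sum of squares = 11.45
Penalty = 1.0 * 11.45 = 11.4500

11.4500


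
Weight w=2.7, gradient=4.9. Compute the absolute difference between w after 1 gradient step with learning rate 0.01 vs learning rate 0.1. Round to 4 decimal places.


With lr=0.01: w_new = 2.7 - 0.01 * 4.9 = 2.651
With lr=0.1: w_new = 2.7 - 0.1 * 4.9 = 2.21
Absolute difference = |2.651 - 2.21|
= 0.4410

0.4410


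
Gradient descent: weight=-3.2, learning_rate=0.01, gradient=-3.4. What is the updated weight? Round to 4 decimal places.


w_new = w_old - lr * gradient
= -3.2 - 0.01 * -3.4
= -3.2 - (-0.034)
= -3.1660

-3.1660


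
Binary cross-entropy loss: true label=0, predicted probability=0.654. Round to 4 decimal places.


For y=0: Loss = -log(1-p)
= -log(1 - 0.654)
= -log(0.346)
= -(-1.0613)
= 1.0613

1.0613


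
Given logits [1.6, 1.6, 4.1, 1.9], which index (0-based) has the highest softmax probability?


Softmax is a monotonic transformation, so it preserves the argmax.
We need to find the index of the maximum logit.
Index 0: 1.6
Index 1: 1.6
Index 2: 4.1
Index 3: 1.9
Maximum logit = 4.1 at index 2

2


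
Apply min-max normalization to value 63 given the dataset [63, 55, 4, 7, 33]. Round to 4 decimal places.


Min = 4, Max = 63
Range = 63 - 4 = 59
Scaled = (x - min) / (max - min)
= (63 - 4) / 59
= 59 / 59
= 1.0000

1.0000


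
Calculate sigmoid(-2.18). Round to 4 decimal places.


sigmoid(z) = 1 / (1 + exp(-z))
exp(-(-2.18)) = exp(2.18) = 8.8463
1 + 8.8463 = 9.8463
1 / 9.8463 = 0.1016

0.1016


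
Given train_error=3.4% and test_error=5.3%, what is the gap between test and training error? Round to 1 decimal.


Generalization gap = test_error - train_error
= 5.3 - 3.4
= 1.9%
A small gap suggests good generalization.

1.9


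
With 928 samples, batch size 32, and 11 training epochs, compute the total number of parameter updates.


Iterations per epoch = 928 / 32 = 29
Total updates = iterations_per_epoch * epochs
= 29 * 11
= 319

319


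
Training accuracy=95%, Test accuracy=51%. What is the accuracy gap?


Gap = train_accuracy - test_accuracy
= 95 - 51
= 44%
This large gap strongly indicates overfitting.

44


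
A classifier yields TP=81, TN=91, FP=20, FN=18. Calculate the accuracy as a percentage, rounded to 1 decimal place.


Accuracy = (TP + TN) / (TP + TN + FP + FN) * 100
= (81 + 91) / (81 + 91 + 20 + 18)
= 172 / 210
= 0.819
= 81.9%

81.9


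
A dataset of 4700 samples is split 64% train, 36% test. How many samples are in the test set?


Train samples = 4700 * 64% = 3008
Test samples = 4700 - 3008
= 1692

1692


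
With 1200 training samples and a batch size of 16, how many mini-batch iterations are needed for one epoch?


Iterations per epoch = dataset_size / batch_size
= 1200 / 16
= 75

75


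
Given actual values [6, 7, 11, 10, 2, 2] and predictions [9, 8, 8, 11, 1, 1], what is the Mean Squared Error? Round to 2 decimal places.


Differences: [-3, -1, 3, -1, 1, 1]
Squared errors: [9, 1, 9, 1, 1, 1]
Sum of squared errors = 22
MSE = 22 / 6 = 3.67

3.67


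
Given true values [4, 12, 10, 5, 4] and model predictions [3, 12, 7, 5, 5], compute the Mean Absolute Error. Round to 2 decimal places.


Absolute errors: [1, 0, 3, 0, 1]
Sum of absolute errors = 5
MAE = 5 / 5 = 1.00

1.00


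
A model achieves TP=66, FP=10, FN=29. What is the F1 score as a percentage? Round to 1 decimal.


Precision = TP / (TP + FP) = 66 / 76 = 0.8684
Recall = TP / (TP + FN) = 66 / 95 = 0.6947
F1 = 2 * P * R / (P + R)
= 2 * 0.8684 * 0.6947 / (0.8684 + 0.6947)
= 1.2066 / 1.5632
= 0.7719
As percentage: 77.2%

77.2


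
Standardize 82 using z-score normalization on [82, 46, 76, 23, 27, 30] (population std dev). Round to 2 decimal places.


Mean = (82 + 46 + 76 + 23 + 27 + 30) / 6 = 47.3333
Variance = sum((x_i - mean)^2) / n = 555.2222
Std = sqrt(555.2222) = 23.5632
Z = (x - mean) / std
= (82 - 47.3333) / 23.5632
= 34.6667 / 23.5632
= 1.47

1.47


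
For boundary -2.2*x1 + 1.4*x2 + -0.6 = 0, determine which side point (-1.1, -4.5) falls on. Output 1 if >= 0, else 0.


Compute -2.2 * -1.1 + 1.4 * -4.5 + -0.6
= 2.42 + -6.3 + -0.6
= -4.48
Since -4.48 < 0, the point is on the negative side.

0


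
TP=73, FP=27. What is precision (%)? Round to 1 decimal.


Precision = TP / (TP + FP) * 100
= 73 / (73 + 27)
= 73 / 100
= 0.73
= 73.0%

73.0


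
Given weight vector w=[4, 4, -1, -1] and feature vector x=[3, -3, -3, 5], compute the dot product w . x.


Element-wise products:
4 * 3 = 12
4 * -3 = -12
-1 * -3 = 3
-1 * 5 = -5
Sum = 12 + -12 + 3 + -5
= -2

-2


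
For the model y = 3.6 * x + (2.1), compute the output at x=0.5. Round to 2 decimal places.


y = 3.6 * 0.5 + (2.1)
= 1.8 + (2.1)
= 3.90

3.90


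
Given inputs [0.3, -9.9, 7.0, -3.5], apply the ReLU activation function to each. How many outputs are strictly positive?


ReLU(x) = max(0, x) for each element:
ReLU(0.3) = 0.3
ReLU(-9.9) = 0
ReLU(7.0) = 7.0
ReLU(-3.5) = 0
Active neurons (>0): 2

2


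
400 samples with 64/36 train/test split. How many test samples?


Train samples = 400 * 64% = 256
Test samples = 400 - 256
= 144

144


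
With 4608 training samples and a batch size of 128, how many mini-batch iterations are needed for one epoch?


Iterations per epoch = dataset_size / batch_size
= 4608 / 128
= 36

36


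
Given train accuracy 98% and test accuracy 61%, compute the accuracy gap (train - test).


Gap = train_accuracy - test_accuracy
= 98 - 61
= 37%
This large gap strongly indicates overfitting.

37


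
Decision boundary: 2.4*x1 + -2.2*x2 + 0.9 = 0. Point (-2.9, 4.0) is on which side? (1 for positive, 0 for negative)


Compute 2.4 * -2.9 + -2.2 * 4.0 + 0.9
= -6.96 + -8.8 + 0.9
= -14.86
Since -14.86 < 0, the point is on the negative side.

0


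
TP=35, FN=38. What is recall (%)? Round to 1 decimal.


Recall = TP / (TP + FN) * 100
= 35 / (35 + 38)
= 35 / 73
= 0.4795
= 47.9%

47.9


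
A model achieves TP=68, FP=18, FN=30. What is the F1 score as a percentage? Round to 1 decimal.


Precision = TP / (TP + FP) = 68 / 86 = 0.7907
Recall = TP / (TP + FN) = 68 / 98 = 0.6939
F1 = 2 * P * R / (P + R)
= 2 * 0.7907 * 0.6939 / (0.7907 + 0.6939)
= 1.0973 / 1.4846
= 0.7391
As percentage: 73.9%

73.9


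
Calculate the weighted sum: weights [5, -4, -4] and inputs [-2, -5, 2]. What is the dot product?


Element-wise products:
5 * -2 = -10
-4 * -5 = 20
-4 * 2 = -8
Sum = -10 + 20 + -8
= 2

2


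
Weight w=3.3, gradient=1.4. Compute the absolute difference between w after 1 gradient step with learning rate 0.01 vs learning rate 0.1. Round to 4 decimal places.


With lr=0.01: w_new = 3.3 - 0.01 * 1.4 = 3.286
With lr=0.1: w_new = 3.3 - 0.1 * 1.4 = 3.16
Absolute difference = |3.286 - 3.16|
= 0.1260

0.1260


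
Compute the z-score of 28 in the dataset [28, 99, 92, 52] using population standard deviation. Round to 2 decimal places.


Mean = (28 + 99 + 92 + 52) / 4 = 67.75
Variance = sum((x_i - mean)^2) / n = 848.1875
Std = sqrt(848.1875) = 29.1237
Z = (x - mean) / std
= (28 - 67.75) / 29.1237
= -39.75 / 29.1237
= -1.36

-1.36


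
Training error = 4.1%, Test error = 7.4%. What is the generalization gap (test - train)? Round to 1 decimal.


Generalization gap = test_error - train_error
= 7.4 - 4.1
= 3.3%
A moderate gap.

3.3


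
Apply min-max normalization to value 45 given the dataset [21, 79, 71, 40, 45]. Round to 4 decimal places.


Min = 21, Max = 79
Range = 79 - 21 = 58
Scaled = (x - min) / (max - min)
= (45 - 21) / 58
= 24 / 58
= 0.4138

0.4138


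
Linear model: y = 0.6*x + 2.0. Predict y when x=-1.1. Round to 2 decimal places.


y = 0.6 * -1.1 + (2.0)
= -0.66 + (2.0)
= 1.34

1.34


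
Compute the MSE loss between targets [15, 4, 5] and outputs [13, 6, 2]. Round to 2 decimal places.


Differences: [2, -2, 3]
Squared errors: [4, 4, 9]
Sum of squared errors = 17
MSE = 17 / 3 = 5.67

5.67


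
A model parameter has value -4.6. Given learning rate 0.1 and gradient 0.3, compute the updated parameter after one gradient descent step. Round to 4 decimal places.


w_new = w_old - lr * gradient
= -4.6 - 0.1 * 0.3
= -4.6 - (0.03)
= -4.6300

-4.6300


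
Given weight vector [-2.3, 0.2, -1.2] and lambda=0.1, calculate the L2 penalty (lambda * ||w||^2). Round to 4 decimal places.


Squaring each weight:
(-2.3)^2 = 5.29
0.2^2 = 0.04
(-1.2)^2 = 1.44
Sum of squares = 6.77
Penalty = 0.1 * 6.77 = 0.6770

0.6770


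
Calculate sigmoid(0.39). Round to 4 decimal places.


sigmoid(z) = 1 / (1 + exp(-z))
exp(-(0.39)) = exp(-0.39) = 0.6771
1 + 0.6771 = 1.6771
1 / 1.6771 = 0.5963

0.5963


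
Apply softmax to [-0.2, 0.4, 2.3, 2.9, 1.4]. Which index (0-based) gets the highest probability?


Softmax is a monotonic transformation, so it preserves the argmax.
We need to find the index of the maximum logit.
Index 0: -0.2
Index 1: 0.4
Index 2: 2.3
Index 3: 2.9
Index 4: 1.4
Maximum logit = 2.9 at index 3

3


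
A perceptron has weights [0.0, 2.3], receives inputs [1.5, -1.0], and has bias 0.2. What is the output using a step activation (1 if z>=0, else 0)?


z = w . x + b
= 0.0*1.5 + 2.3*-1.0 + 0.2
= 0.0 + -2.3 + 0.2
= -2.3 + 0.2
= -2.1
Since z = -2.1 < 0, output = 0

0


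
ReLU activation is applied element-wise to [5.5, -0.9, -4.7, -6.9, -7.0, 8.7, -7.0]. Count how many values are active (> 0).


ReLU(x) = max(0, x) for each element:
ReLU(5.5) = 5.5
ReLU(-0.9) = 0
ReLU(-4.7) = 0
ReLU(-6.9) = 0
ReLU(-7.0) = 0
ReLU(8.7) = 8.7
ReLU(-7.0) = 0
Active neurons (>0): 2

2


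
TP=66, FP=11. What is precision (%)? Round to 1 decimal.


Precision = TP / (TP + FP) * 100
= 66 / (66 + 11)
= 66 / 77
= 0.8571
= 85.7%

85.7


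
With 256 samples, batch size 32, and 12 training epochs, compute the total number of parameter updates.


Iterations per epoch = 256 / 32 = 8
Total updates = iterations_per_epoch * epochs
= 8 * 12
= 96

96


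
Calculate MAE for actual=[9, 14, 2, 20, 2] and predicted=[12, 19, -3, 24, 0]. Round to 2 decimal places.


Absolute errors: [3, 5, 5, 4, 2]
Sum of absolute errors = 19
MAE = 19 / 5 = 3.80

3.80


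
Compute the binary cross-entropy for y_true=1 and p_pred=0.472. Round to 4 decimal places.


For y=1: Loss = -log(p)
= -log(0.472)
= -(-0.7508)
= 0.7508

0.7508


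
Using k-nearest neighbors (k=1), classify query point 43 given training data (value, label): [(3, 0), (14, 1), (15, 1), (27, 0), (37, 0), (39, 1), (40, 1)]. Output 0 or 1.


Distances from query 43:
Point 40 (class 1): distance = 3
K=1 nearest neighbors: classes = [1]
Votes for class 1: 1 / 1
Majority vote => class 1

1


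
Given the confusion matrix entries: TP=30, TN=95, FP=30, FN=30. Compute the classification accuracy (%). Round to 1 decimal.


Accuracy = (TP + TN) / (TP + TN + FP + FN) * 100
= (30 + 95) / (30 + 95 + 30 + 30)
= 125 / 185
= 0.6757
= 67.6%

67.6


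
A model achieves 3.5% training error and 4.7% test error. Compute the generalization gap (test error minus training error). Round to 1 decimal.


Generalization gap = test_error - train_error
= 4.7 - 3.5
= 1.2%
A small gap suggests good generalization.

1.2


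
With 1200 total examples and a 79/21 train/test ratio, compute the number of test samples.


Train samples = 1200 * 79% = 948
Test samples = 1200 - 948
= 252

252


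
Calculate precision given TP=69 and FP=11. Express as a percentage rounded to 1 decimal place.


Precision = TP / (TP + FP) * 100
= 69 / (69 + 11)
= 69 / 80
= 0.8625
= 86.3%

86.3


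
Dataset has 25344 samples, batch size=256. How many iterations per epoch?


Iterations per epoch = dataset_size / batch_size
= 25344 / 256
= 99

99


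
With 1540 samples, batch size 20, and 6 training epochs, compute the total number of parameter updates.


Iterations per epoch = 1540 / 20 = 77
Total updates = iterations_per_epoch * epochs
= 77 * 6
= 462

462


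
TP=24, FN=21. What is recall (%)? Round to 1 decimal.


Recall = TP / (TP + FN) * 100
= 24 / (24 + 21)
= 24 / 45
= 0.5333
= 53.3%

53.3


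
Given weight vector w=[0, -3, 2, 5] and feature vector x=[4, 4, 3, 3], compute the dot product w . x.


Element-wise products:
0 * 4 = 0
-3 * 4 = -12
2 * 3 = 6
5 * 3 = 15
Sum = 0 + -12 + 6 + 15
= 9

9


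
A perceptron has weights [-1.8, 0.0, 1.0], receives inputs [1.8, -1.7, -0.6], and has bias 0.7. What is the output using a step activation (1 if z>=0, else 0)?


z = w . x + b
= -1.8*1.8 + 0.0*-1.7 + 1.0*-0.6 + 0.7
= -3.24 + -0.0 + -0.6 + 0.7
= -3.84 + 0.7
= -3.14
Since z = -3.14 < 0, output = 0

0


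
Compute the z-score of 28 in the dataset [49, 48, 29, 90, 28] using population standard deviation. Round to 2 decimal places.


Mean = (49 + 48 + 29 + 90 + 28) / 5 = 48.8
Variance = sum((x_i - mean)^2) / n = 504.56
Std = sqrt(504.56) = 22.4624
Z = (x - mean) / std
= (28 - 48.8) / 22.4624
= -20.8 / 22.4624
= -0.93

-0.93


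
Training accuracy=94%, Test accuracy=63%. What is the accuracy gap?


Gap = train_accuracy - test_accuracy
= 94 - 63
= 31%
This large gap strongly indicates overfitting.

31


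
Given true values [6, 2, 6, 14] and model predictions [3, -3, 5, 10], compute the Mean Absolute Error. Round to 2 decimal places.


Absolute errors: [3, 5, 1, 4]
Sum of absolute errors = 13
MAE = 13 / 4 = 3.25

3.25


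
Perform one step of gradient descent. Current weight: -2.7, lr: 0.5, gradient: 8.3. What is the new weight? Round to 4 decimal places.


w_new = w_old - lr * gradient
= -2.7 - 0.5 * 8.3
= -2.7 - (4.15)
= -6.8500

-6.8500


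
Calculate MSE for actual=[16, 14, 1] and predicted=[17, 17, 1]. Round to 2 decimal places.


Differences: [-1, -3, 0]
Squared errors: [1, 9, 0]
Sum of squared errors = 10
MSE = 10 / 3 = 3.33

3.33


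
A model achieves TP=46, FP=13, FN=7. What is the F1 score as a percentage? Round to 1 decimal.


Precision = TP / (TP + FP) = 46 / 59 = 0.7797
Recall = TP / (TP + FN) = 46 / 53 = 0.8679
F1 = 2 * P * R / (P + R)
= 2 * 0.7797 * 0.8679 / (0.7797 + 0.8679)
= 1.3534 / 1.6476
= 0.8214
As percentage: 82.1%

82.1


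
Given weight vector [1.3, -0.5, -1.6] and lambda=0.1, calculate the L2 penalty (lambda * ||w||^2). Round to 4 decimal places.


Squaring each weight:
1.3^2 = 1.69
(-0.5)^2 = 0.25
(-1.6)^2 = 2.56
Sum of squares = 4.5
Penalty = 0.1 * 4.5 = 0.4500

0.4500


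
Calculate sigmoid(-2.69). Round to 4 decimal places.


sigmoid(z) = 1 / (1 + exp(-z))
exp(-(-2.69)) = exp(2.69) = 14.7317
1 + 14.7317 = 15.7317
1 / 15.7317 = 0.0636

0.0636


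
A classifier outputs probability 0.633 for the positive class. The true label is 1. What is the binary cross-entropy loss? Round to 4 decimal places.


For y=1: Loss = -log(p)
= -log(0.633)
= -(-0.4573)
= 0.4573

0.4573


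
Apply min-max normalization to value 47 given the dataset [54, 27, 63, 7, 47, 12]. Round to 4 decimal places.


Min = 7, Max = 63
Range = 63 - 7 = 56
Scaled = (x - min) / (max - min)
= (47 - 7) / 56
= 40 / 56
= 0.7143

0.7143


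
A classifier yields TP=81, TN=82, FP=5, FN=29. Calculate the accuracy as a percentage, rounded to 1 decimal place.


Accuracy = (TP + TN) / (TP + TN + FP + FN) * 100
= (81 + 82) / (81 + 82 + 5 + 29)
= 163 / 197
= 0.8274
= 82.7%

82.7


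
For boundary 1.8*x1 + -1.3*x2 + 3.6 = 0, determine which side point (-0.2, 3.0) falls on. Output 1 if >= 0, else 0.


Compute 1.8 * -0.2 + -1.3 * 3.0 + 3.6
= -0.36 + -3.9 + 3.6
= -0.66
Since -0.66 < 0, the point is on the negative side.

0


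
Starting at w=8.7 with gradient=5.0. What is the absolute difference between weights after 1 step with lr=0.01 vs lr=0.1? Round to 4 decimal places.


With lr=0.01: w_new = 8.7 - 0.01 * 5.0 = 8.65
With lr=0.1: w_new = 8.7 - 0.1 * 5.0 = 8.2
Absolute difference = |8.65 - 8.2|
= 0.4500

0.4500


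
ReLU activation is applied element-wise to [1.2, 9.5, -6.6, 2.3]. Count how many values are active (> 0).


ReLU(x) = max(0, x) for each element:
ReLU(1.2) = 1.2
ReLU(9.5) = 9.5
ReLU(-6.6) = 0
ReLU(2.3) = 2.3
Active neurons (>0): 3

3


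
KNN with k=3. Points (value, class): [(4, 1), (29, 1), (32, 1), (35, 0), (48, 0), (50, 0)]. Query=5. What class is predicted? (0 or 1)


Distances from query 5:
Point 4 (class 1): distance = 1
Point 29 (class 1): distance = 24
Point 32 (class 1): distance = 27
K=3 nearest neighbors: classes = [1, 1, 1]
Votes for class 1: 3 / 3
Majority vote => class 1

1


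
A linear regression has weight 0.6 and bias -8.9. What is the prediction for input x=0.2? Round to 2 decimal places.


y = 0.6 * 0.2 + (-8.9)
= 0.12 + (-8.9)
= -8.78

-8.78


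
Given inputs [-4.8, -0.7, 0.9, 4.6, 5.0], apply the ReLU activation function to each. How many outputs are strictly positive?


ReLU(x) = max(0, x) for each element:
ReLU(-4.8) = 0
ReLU(-0.7) = 0
ReLU(0.9) = 0.9
ReLU(4.6) = 4.6
ReLU(5.0) = 5.0
Active neurons (>0): 3

3


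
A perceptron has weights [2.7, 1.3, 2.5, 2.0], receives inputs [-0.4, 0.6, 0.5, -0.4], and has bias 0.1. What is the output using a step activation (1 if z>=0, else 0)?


z = w . x + b
= 2.7*-0.4 + 1.3*0.6 + 2.5*0.5 + 2.0*-0.4 + 0.1
= -1.08 + 0.78 + 1.25 + -0.8 + 0.1
= 0.15 + 0.1
= 0.25
Since z = 0.25 >= 0, output = 1

1


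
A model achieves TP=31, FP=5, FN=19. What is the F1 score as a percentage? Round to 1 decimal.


Precision = TP / (TP + FP) = 31 / 36 = 0.8611
Recall = TP / (TP + FN) = 31 / 50 = 0.62
F1 = 2 * P * R / (P + R)
= 2 * 0.8611 * 0.62 / (0.8611 + 0.62)
= 1.0678 / 1.4811
= 0.7209
As percentage: 72.1%

72.1


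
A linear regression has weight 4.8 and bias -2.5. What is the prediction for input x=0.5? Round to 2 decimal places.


y = 4.8 * 0.5 + (-2.5)
= 2.4 + (-2.5)
= -0.10

-0.10


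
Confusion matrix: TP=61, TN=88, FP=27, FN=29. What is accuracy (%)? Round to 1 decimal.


Accuracy = (TP + TN) / (TP + TN + FP + FN) * 100
= (61 + 88) / (61 + 88 + 27 + 29)
= 149 / 205
= 0.7268
= 72.7%

72.7


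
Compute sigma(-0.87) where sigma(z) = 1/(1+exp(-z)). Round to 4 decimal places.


sigmoid(z) = 1 / (1 + exp(-z))
exp(-(-0.87)) = exp(0.87) = 2.3869
1 + 2.3869 = 3.3869
1 / 3.3869 = 0.2953

0.2953


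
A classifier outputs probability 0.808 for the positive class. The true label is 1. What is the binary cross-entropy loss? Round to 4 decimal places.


For y=1: Loss = -log(p)
= -log(0.808)
= -(-0.2132)
= 0.2132

0.2132


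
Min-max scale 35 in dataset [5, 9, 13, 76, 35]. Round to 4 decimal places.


Min = 5, Max = 76
Range = 76 - 5 = 71
Scaled = (x - min) / (max - min)
= (35 - 5) / 71
= 30 / 71
= 0.4225

0.4225


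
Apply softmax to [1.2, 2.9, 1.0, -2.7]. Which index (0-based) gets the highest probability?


Softmax is a monotonic transformation, so it preserves the argmax.
We need to find the index of the maximum logit.
Index 0: 1.2
Index 1: 2.9
Index 2: 1.0
Index 3: -2.7
Maximum logit = 2.9 at index 1

1


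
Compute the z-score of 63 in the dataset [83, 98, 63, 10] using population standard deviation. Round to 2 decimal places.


Mean = (83 + 98 + 63 + 10) / 4 = 63.5
Variance = sum((x_i - mean)^2) / n = 1108.25
Std = sqrt(1108.25) = 33.2904
Z = (x - mean) / std
= (63 - 63.5) / 33.2904
= -0.5 / 33.2904
= -0.02

-0.02


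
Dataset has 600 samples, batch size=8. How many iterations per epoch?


Iterations per epoch = dataset_size / batch_size
= 600 / 8
= 75

75


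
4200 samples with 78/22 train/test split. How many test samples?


Train samples = 4200 * 78% = 3276
Test samples = 4200 - 3276
= 924

924


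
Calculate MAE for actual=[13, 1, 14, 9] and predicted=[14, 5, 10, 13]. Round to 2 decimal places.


Absolute errors: [1, 4, 4, 4]
Sum of absolute errors = 13
MAE = 13 / 4 = 3.25

3.25


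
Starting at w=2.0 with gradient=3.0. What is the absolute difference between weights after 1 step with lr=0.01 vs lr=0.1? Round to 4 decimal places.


With lr=0.01: w_new = 2.0 - 0.01 * 3.0 = 1.97
With lr=0.1: w_new = 2.0 - 0.1 * 3.0 = 1.7
Absolute difference = |1.97 - 1.7|
= 0.2700

0.2700


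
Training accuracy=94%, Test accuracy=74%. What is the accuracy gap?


Gap = train_accuracy - test_accuracy
= 94 - 74
= 20%
This gap suggests the model is overfitting.

20


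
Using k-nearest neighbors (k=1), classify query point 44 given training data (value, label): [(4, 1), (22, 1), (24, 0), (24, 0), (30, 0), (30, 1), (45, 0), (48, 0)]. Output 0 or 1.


Distances from query 44:
Point 45 (class 0): distance = 1
K=1 nearest neighbors: classes = [0]
Votes for class 1: 0 / 1
Majority vote => class 0

0


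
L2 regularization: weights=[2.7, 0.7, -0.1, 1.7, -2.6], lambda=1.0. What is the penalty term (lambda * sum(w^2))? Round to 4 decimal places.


Squaring each weight:
2.7^2 = 7.29
0.7^2 = 0.49
(-0.1)^2 = 0.01
1.7^2 = 2.89
(-2.6)^2 = 6.76
Sum of squares = 17.44
Penalty = 1.0 * 17.44 = 17.4400

17.4400


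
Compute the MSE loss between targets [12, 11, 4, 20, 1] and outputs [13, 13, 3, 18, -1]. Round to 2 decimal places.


Differences: [-1, -2, 1, 2, 2]
Squared errors: [1, 4, 1, 4, 4]
Sum of squared errors = 14
MSE = 14 / 5 = 2.80

2.80


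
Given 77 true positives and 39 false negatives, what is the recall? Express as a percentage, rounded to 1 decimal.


Recall = TP / (TP + FN) * 100
= 77 / (77 + 39)
= 77 / 116
= 0.6638
= 66.4%

66.4


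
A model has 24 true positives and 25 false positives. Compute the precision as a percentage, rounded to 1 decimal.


Precision = TP / (TP + FP) * 100
= 24 / (24 + 25)
= 24 / 49
= 0.4898
= 49.0%

49.0


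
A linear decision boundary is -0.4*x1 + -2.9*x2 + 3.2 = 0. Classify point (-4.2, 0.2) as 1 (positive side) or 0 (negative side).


Compute -0.4 * -4.2 + -2.9 * 0.2 + 3.2
= 1.68 + -0.58 + 3.2
= 4.3
Since 4.3 >= 0, the point is on the positive side.

1


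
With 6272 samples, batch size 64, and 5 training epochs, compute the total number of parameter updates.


Iterations per epoch = 6272 / 64 = 98
Total updates = iterations_per_epoch * epochs
= 98 * 5
= 490

490


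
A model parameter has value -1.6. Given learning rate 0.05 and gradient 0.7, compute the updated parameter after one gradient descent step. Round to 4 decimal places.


w_new = w_old - lr * gradient
= -1.6 - 0.05 * 0.7
= -1.6 - (0.035)
= -1.6350

-1.6350


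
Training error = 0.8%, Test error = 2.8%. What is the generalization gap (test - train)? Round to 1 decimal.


Generalization gap = test_error - train_error
= 2.8 - 0.8
= 2.0%
A moderate gap.

2.0


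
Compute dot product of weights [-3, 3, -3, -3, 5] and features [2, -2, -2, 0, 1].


Element-wise products:
-3 * 2 = -6
3 * -2 = -6
-3 * -2 = 6
-3 * 0 = 0
5 * 1 = 5
Sum = -6 + -6 + 6 + 0 + 5
= -1

-1


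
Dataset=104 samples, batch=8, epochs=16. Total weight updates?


Iterations per epoch = 104 / 8 = 13
Total updates = iterations_per_epoch * epochs
= 13 * 16
= 208

208


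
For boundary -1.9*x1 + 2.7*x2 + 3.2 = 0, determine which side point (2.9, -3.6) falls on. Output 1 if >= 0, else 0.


Compute -1.9 * 2.9 + 2.7 * -3.6 + 3.2
= -5.51 + -9.72 + 3.2
= -12.03
Since -12.03 < 0, the point is on the negative side.

0


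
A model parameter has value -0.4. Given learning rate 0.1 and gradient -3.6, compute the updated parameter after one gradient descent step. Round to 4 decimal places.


w_new = w_old - lr * gradient
= -0.4 - 0.1 * -3.6
= -0.4 - (-0.36)
= -0.0400

-0.0400


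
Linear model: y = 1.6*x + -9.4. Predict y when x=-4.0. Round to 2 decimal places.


y = 1.6 * -4.0 + (-9.4)
= -6.4 + (-9.4)
= -15.80

-15.80


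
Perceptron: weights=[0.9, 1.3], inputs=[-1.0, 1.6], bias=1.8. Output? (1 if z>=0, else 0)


z = w . x + b
= 0.9*-1.0 + 1.3*1.6 + 1.8
= -0.9 + 2.08 + 1.8
= 1.18 + 1.8
= 2.98
Since z = 2.98 >= 0, output = 1

1


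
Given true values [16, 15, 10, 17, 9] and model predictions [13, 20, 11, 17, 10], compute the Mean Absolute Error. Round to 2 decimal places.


Absolute errors: [3, 5, 1, 0, 1]
Sum of absolute errors = 10
MAE = 10 / 5 = 2.00

2.00


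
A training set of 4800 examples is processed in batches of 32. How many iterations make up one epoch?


Iterations per epoch = dataset_size / batch_size
= 4800 / 32
= 150

150


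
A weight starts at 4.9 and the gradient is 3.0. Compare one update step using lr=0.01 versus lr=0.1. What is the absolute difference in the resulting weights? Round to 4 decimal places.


With lr=0.01: w_new = 4.9 - 0.01 * 3.0 = 4.87
With lr=0.1: w_new = 4.9 - 0.1 * 3.0 = 4.6
Absolute difference = |4.87 - 4.6|
= 0.2700

0.2700


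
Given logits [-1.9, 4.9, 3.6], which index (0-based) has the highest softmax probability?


Softmax is a monotonic transformation, so it preserves the argmax.
We need to find the index of the maximum logit.
Index 0: -1.9
Index 1: 4.9
Index 2: 3.6
Maximum logit = 4.9 at index 1

1


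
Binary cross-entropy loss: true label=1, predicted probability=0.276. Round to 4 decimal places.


For y=1: Loss = -log(p)
= -log(0.276)
= -(-1.2874)
= 1.2874

1.2874


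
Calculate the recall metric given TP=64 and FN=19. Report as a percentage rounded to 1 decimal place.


Recall = TP / (TP + FN) * 100
= 64 / (64 + 19)
= 64 / 83
= 0.7711
= 77.1%

77.1


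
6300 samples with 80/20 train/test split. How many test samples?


Train samples = 6300 * 80% = 5040
Test samples = 6300 - 5040
= 1260

1260


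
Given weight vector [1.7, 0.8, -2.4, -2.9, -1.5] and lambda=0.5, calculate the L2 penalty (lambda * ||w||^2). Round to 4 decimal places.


Squaring each weight:
1.7^2 = 2.89
0.8^2 = 0.64
(-2.4)^2 = 5.76
(-2.9)^2 = 8.41
(-1.5)^2 = 2.25
Sum of squares = 19.95
Penalty = 0.5 * 19.95 = 9.9750

9.9750


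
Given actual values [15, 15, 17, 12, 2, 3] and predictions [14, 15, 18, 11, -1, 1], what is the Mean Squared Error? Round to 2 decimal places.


Differences: [1, 0, -1, 1, 3, 2]
Squared errors: [1, 0, 1, 1, 9, 4]
Sum of squared errors = 16
MSE = 16 / 6 = 2.67

2.67


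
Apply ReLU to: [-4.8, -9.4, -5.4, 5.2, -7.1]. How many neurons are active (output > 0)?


ReLU(x) = max(0, x) for each element:
ReLU(-4.8) = 0
ReLU(-9.4) = 0
ReLU(-5.4) = 0
ReLU(5.2) = 5.2
ReLU(-7.1) = 0
Active neurons (>0): 1

1


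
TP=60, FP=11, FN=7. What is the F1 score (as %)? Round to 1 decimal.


Precision = TP / (TP + FP) = 60 / 71 = 0.8451
Recall = TP / (TP + FN) = 60 / 67 = 0.8955
F1 = 2 * P * R / (P + R)
= 2 * 0.8451 * 0.8955 / (0.8451 + 0.8955)
= 1.5136 / 1.7406
= 0.8696
As percentage: 87.0%

87.0


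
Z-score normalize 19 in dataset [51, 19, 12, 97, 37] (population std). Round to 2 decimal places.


Mean = (51 + 19 + 12 + 97 + 37) / 5 = 43.2
Variance = sum((x_i - mean)^2) / n = 910.56
Std = sqrt(910.56) = 30.1755
Z = (x - mean) / std
= (19 - 43.2) / 30.1755
= -24.2 / 30.1755
= -0.80

-0.80


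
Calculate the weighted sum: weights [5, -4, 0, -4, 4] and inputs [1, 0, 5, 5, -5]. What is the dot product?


Element-wise products:
5 * 1 = 5
-4 * 0 = 0
0 * 5 = 0
-4 * 5 = -20
4 * -5 = -20
Sum = 5 + 0 + 0 + -20 + -20
= -35

-35


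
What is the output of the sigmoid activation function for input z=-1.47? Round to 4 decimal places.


sigmoid(z) = 1 / (1 + exp(-z))
exp(-(-1.47)) = exp(1.47) = 4.3492
1 + 4.3492 = 5.3492
1 / 5.3492 = 0.1869

0.1869


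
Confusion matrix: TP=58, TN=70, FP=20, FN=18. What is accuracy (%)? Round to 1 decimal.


Accuracy = (TP + TN) / (TP + TN + FP + FN) * 100
= (58 + 70) / (58 + 70 + 20 + 18)
= 128 / 166
= 0.7711
= 77.1%

77.1


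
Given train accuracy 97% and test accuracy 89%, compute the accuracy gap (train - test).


Gap = train_accuracy - test_accuracy
= 97 - 89
= 8%
This moderate gap may indicate mild overfitting.

8


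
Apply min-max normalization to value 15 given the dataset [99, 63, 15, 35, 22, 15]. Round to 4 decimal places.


Min = 15, Max = 99
Range = 99 - 15 = 84
Scaled = (x - min) / (max - min)
= (15 - 15) / 84
= 0 / 84
= 0.0000

0.0000


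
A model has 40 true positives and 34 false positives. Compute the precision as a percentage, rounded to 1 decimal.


Precision = TP / (TP + FP) * 100
= 40 / (40 + 34)
= 40 / 74
= 0.5405
= 54.1%

54.1


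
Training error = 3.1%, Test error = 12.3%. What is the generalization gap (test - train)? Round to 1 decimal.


Generalization gap = test_error - train_error
= 12.3 - 3.1
= 9.2%
A moderate gap.

9.2


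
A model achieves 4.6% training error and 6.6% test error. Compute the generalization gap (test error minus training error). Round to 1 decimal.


Generalization gap = test_error - train_error
= 6.6 - 4.6
= 2.0%
A moderate gap.

2.0


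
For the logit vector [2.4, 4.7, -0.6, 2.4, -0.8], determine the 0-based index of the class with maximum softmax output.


Softmax is a monotonic transformation, so it preserves the argmax.
We need to find the index of the maximum logit.
Index 0: 2.4
Index 1: 4.7
Index 2: -0.6
Index 3: 2.4
Index 4: -0.8
Maximum logit = 4.7 at index 1

1


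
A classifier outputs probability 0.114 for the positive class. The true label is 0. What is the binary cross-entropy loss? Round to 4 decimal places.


For y=0: Loss = -log(1-p)
= -log(1 - 0.114)
= -log(0.886)
= -(-0.121)
= 0.1210

0.1210


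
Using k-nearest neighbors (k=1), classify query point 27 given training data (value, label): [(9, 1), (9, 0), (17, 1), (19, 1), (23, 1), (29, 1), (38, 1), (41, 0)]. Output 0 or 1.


Distances from query 27:
Point 29 (class 1): distance = 2
K=1 nearest neighbors: classes = [1]
Votes for class 1: 1 / 1
Majority vote => class 1

1


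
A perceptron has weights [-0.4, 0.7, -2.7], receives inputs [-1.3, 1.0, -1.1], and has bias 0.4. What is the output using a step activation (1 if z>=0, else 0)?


z = w . x + b
= -0.4*-1.3 + 0.7*1.0 + -2.7*-1.1 + 0.4
= 0.52 + 0.7 + 2.97 + 0.4
= 4.19 + 0.4
= 4.59
Since z = 4.59 >= 0, output = 1

1


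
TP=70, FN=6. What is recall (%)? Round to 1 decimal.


Recall = TP / (TP + FN) * 100
= 70 / (70 + 6)
= 70 / 76
= 0.9211
= 92.1%

92.1


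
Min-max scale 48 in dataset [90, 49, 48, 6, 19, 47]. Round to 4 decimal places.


Min = 6, Max = 90
Range = 90 - 6 = 84
Scaled = (x - min) / (max - min)
= (48 - 6) / 84
= 42 / 84
= 0.5000

0.5000


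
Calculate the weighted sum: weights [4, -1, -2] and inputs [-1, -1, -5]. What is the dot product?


Element-wise products:
4 * -1 = -4
-1 * -1 = 1
-2 * -5 = 10
Sum = -4 + 1 + 10
= 7

7


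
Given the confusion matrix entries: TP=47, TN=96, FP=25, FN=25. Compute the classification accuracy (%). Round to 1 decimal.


Accuracy = (TP + TN) / (TP + TN + FP + FN) * 100
= (47 + 96) / (47 + 96 + 25 + 25)
= 143 / 193
= 0.7409
= 74.1%

74.1


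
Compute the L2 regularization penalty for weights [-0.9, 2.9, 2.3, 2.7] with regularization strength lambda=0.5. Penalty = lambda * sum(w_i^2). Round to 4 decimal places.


Squaring each weight:
(-0.9)^2 = 0.81
2.9^2 = 8.41
2.3^2 = 5.29
2.7^2 = 7.29
Sum of squares = 21.8
Penalty = 0.5 * 21.8 = 10.9000

10.9000


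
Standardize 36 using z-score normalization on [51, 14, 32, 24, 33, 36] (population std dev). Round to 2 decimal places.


Mean = (51 + 14 + 32 + 24 + 33 + 36) / 6 = 31.6667
Variance = sum((x_i - mean)^2) / n = 127.5556
Std = sqrt(127.5556) = 11.294
Z = (x - mean) / std
= (36 - 31.6667) / 11.294
= 4.3333 / 11.294
= 0.38

0.38


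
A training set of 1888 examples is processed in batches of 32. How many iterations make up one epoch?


Iterations per epoch = dataset_size / batch_size
= 1888 / 32
= 59

59


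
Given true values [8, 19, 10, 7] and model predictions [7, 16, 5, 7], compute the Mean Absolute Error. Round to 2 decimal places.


Absolute errors: [1, 3, 5, 0]
Sum of absolute errors = 9
MAE = 9 / 4 = 2.25

2.25


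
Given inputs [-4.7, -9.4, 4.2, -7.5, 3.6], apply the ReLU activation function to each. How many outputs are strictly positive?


ReLU(x) = max(0, x) for each element:
ReLU(-4.7) = 0
ReLU(-9.4) = 0
ReLU(4.2) = 4.2
ReLU(-7.5) = 0
ReLU(3.6) = 3.6
Active neurons (>0): 2

2


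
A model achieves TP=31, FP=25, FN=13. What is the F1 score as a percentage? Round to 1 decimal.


Precision = TP / (TP + FP) = 31 / 56 = 0.5536
Recall = TP / (TP + FN) = 31 / 44 = 0.7045
F1 = 2 * P * R / (P + R)
= 2 * 0.5536 * 0.7045 / (0.5536 + 0.7045)
= 0.78 / 1.2581
= 0.62
As percentage: 62.0%

62.0


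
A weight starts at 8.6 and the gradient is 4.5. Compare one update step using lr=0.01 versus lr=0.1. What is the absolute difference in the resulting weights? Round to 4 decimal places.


With lr=0.01: w_new = 8.6 - 0.01 * 4.5 = 8.555
With lr=0.1: w_new = 8.6 - 0.1 * 4.5 = 8.15
Absolute difference = |8.555 - 8.15|
= 0.4050

0.4050


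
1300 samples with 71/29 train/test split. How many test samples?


Train samples = 1300 * 71% = 923
Test samples = 1300 - 923
= 377

377


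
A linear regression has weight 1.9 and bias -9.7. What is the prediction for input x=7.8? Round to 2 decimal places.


y = 1.9 * 7.8 + (-9.7)
= 14.82 + (-9.7)
= 5.12

5.12


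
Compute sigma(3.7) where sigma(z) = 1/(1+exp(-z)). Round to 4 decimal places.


sigmoid(z) = 1 / (1 + exp(-z))
exp(-(3.7)) = exp(-3.7) = 0.0247
1 + 0.0247 = 1.0247
1 / 1.0247 = 0.9759

0.9759


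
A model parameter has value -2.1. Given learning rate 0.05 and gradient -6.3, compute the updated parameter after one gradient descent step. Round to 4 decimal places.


w_new = w_old - lr * gradient
= -2.1 - 0.05 * -6.3
= -2.1 - (-0.315)
= -1.7850

-1.7850


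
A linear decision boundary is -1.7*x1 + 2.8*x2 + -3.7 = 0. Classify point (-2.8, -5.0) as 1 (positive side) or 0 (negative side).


Compute -1.7 * -2.8 + 2.8 * -5.0 + -3.7
= 4.76 + -14.0 + -3.7
= -12.94
Since -12.94 < 0, the point is on the negative side.

0


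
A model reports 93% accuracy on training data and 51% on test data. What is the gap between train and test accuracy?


Gap = train_accuracy - test_accuracy
= 93 - 51
= 42%
This large gap strongly indicates overfitting.

42


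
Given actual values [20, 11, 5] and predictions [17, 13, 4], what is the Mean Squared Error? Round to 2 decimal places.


Differences: [3, -2, 1]
Squared errors: [9, 4, 1]
Sum of squared errors = 14
MSE = 14 / 3 = 4.67

4.67


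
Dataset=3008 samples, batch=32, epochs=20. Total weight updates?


Iterations per epoch = 3008 / 32 = 94
Total updates = iterations_per_epoch * epochs
= 94 * 20
= 1880

1880


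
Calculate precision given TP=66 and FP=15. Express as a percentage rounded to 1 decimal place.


Precision = TP / (TP + FP) * 100
= 66 / (66 + 15)
= 66 / 81
= 0.8148
= 81.5%

81.5


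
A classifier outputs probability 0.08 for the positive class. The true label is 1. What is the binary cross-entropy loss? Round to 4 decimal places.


For y=1: Loss = -log(p)
= -log(0.08)
= -(-2.5257)
= 2.5257

2.5257


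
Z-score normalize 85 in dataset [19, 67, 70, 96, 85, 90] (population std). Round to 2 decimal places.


Mean = (19 + 67 + 70 + 96 + 85 + 90) / 6 = 71.1667
Variance = sum((x_i - mean)^2) / n = 650.4722
Std = sqrt(650.4722) = 25.5044
Z = (x - mean) / std
= (85 - 71.1667) / 25.5044
= 13.8333 / 25.5044
= 0.54

0.54
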